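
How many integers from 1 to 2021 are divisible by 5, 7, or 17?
⌊2021/5⌋+⌊2021/7⌋+⌊2021/17⌋ - ⌊2021/35⌋-⌊2021/85⌋-⌊2021/119⌋ + ⌊2021/595⌋ = 404+288+118 - 57-23-16 + 3 = 717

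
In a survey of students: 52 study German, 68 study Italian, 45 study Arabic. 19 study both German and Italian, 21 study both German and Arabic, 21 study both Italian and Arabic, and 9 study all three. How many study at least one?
|A∪B∪C| = 52+68+45-19-21-21+9 = 113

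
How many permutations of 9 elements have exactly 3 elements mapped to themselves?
Choose the 3 fixed points C(9,3) = 84, derange the rest: !6 = Σ_{j=0}^{6} (-1)^j·6!/j! = 720 - 720 + 360 - 120 + 30 - 6 + 1 = 265. Product = 84 × 265 = 22260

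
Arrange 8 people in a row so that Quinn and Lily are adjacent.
Treat as block: (8-1)! × 2! = 5040 × 2 = 10080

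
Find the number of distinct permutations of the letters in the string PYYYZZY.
7! / (2! × 1! × 4!) = 105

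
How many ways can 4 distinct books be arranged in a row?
4! = 24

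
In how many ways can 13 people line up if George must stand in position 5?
Fix one position: (13-1)! = 479001600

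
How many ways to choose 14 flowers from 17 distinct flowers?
C(17,14) = 17!/(14!×3!) = 680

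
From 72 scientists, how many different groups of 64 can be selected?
C(72,64) = 72!/(64!×8!) = 11969016345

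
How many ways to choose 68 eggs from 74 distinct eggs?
C(74,68) = 74!/(68!×6!) = 185250786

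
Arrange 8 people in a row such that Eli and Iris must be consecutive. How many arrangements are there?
Treat the 2 as one block: (8-2+1)! × 2! = 5040 × 2 = 10080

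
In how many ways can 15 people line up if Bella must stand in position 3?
Fix one position: (15-1)! = 87178291200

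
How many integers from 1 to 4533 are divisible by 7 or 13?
⌊4533/7⌋ + ⌊4533/13⌋ - ⌊4533/91⌋ = 647 + 348 - 49 = 946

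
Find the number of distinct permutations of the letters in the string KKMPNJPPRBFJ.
12! / (2! × 1! × 1! × 3! × 1! × 1! × 2! × 1!) = 19958400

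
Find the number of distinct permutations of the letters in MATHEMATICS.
11! / (2! × 2! × 2! × 1! × 1! × 1! × 1! × 1!) = 4989600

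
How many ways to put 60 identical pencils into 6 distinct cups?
C(60+6-1, 6-1) = C(65, 5) = 8259888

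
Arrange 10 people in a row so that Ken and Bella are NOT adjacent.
Total - adjacent = 10! - (10-1)!×2 = 3628800 - 725760 = 2903040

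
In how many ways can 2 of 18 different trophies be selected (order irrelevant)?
C(18,2) = 18!/(2!×16!) = 153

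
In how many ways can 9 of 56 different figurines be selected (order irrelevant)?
C(56,9) = 56!/(9!×47!) = 7575968400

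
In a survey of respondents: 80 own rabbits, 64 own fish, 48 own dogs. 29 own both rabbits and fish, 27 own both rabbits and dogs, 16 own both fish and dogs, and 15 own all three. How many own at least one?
|A∪B∪C| = 80+64+48-29-27-16+15 = 135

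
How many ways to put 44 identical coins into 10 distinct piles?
C(44+10-1, 10-1) = C(53, 9) = 4431613550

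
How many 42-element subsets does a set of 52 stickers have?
C(52,42) = 52!/(42!×10!) = 15820024220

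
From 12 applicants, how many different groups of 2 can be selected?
C(12,2) = 12!/(2!×10!) = 66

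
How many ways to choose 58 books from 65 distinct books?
C(65,58) = 65!/(58!×7!) = 696190560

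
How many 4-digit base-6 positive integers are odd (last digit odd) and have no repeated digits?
Last∈{1,3,5}. Last=0: 0. Last nonzero: 3×4×P(4,2) = 144. Total = 144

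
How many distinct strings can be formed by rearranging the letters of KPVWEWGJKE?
10! / (2! × 1! × 1! × 1! × 1! × 2! × 2!) = 453600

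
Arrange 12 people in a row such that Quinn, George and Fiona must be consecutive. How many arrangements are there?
Treat the 3 as one block: (12-3+1)! × 3! = 3628800 × 6 = 21772800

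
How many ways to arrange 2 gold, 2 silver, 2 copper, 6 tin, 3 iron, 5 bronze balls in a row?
20! / (2! × 2! × 2! × 6! × 3! × 5!) = 586637251200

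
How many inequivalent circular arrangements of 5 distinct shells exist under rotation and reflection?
(5-1)!/2 = 24/2 = 12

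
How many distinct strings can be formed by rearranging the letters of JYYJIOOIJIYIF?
13! / (3! × 4! × 3! × 1! × 2!) = 3603600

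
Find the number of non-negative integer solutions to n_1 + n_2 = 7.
C(7+2-1, 2-1) = C(8, 1) = 8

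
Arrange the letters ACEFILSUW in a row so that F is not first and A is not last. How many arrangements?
By inclusion-exclusion: 9! - 2×(9-1)! + (9-2)! = 362880 - 80640 + 5040 = 287280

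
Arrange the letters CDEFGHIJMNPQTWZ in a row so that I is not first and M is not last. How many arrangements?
By inclusion-exclusion: 15! - 2×(15-1)! + (15-2)! = 1307674368000 - 174356582400 + 6227020800 = 1139544806400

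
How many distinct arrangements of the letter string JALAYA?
6! / (1! × 1! × 1! × 3!) = 120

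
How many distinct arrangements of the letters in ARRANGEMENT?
11! / (2! × 2! × 2! × 1! × 2! × 1! × 1!) = 2494800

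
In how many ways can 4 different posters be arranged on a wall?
4! = 24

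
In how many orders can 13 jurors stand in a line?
13! = 6227020800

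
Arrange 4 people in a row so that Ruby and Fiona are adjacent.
Treat as block: (4-1)! × 2! = 6 × 2 = 12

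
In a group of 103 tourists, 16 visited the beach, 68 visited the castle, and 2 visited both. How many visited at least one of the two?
|A∪B| = |A| + |B| - |A∩B| = 16 + 68 - 2 = 82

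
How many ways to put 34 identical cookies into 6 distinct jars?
C(34+6-1, 6-1) = C(39, 5) = 575757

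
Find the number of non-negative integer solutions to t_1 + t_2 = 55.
C(55+2-1, 2-1) = C(56, 1) = 56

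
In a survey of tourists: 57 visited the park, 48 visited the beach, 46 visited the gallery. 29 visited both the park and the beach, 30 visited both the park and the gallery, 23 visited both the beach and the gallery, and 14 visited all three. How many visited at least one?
|A∪B∪C| = 57+48+46-29-30-23+14 = 83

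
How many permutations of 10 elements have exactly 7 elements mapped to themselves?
Choose the 7 fixed points C(10,7) = 120, derange the rest: !3 = Σ_{j=0}^{3} (-1)^j·3!/j! = 6 - 6 + 3 - 1 = 2. Product = 120 × 2 = 240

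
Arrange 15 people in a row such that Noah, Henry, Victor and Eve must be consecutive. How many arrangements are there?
Treat the 4 as one block: (15-4+1)! × 4! = 479001600 × 24 = 11496038400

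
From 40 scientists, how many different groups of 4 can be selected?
C(40,4) = 40!/(4!×36!) = 91390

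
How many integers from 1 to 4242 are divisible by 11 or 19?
⌊4242/11⌋ + ⌊4242/19⌋ - ⌊4242/209⌋ = 385 + 223 - 20 = 588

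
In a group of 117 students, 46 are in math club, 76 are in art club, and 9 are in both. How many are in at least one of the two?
|A∪B| = |A| + |B| - |A∩B| = 46 + 76 - 9 = 113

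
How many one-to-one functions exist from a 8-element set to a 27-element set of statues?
P(27,8) = 27!/(27-8)! = 89513424000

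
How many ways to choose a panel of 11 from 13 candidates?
C(13,11) = 13!/(11!×2!) = 78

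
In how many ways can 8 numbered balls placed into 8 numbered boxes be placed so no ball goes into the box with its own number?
!8 = Σ_{j=0}^{8} (-1)^j·8!/j! = 40320 - 40320 + 20160 - 6720 + 1680 - 336 + 56 - 8 + 1 = 14833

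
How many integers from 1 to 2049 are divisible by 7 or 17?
⌊2049/7⌋ + ⌊2049/17⌋ - ⌊2049/119⌋ = 292 + 120 - 17 = 395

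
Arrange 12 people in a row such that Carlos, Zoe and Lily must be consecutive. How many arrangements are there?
Treat the 3 as one block: (12-3+1)! × 3! = 3628800 × 6 = 21772800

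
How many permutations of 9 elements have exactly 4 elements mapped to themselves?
Choose the 4 fixed points C(9,4) = 126, derange the rest: !5 = Σ_{j=0}^{5} (-1)^j·5!/j! = 120 - 120 + 60 - 20 + 5 - 1 = 44. Product = 126 × 44 = 5544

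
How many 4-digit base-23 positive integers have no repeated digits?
First digit: 22 choices (nonzero). Then descending: 22 × 22 × 21 × 20 = 203280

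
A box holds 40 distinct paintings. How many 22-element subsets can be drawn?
C(40,22) = 40!/(22!×18!) = 113380261800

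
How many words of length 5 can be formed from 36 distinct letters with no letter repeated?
P(36,5) = 36!/(36-5)! = 45239040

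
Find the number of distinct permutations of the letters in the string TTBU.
4! / (1! × 2! × 1!) = 12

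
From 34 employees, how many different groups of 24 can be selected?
C(34,24) = 34!/(24!×10!) = 131128140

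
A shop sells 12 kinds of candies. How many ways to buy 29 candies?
C(29+12-1, 12-1) = C(40, 11) = 2311801440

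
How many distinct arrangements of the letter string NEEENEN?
7! / (3! × 4!) = 35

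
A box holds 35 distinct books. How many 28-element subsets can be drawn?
C(35,28) = 35!/(28!×7!) = 6724520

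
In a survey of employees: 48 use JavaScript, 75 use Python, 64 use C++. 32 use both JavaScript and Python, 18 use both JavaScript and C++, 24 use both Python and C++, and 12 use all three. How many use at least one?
|A∪B∪C| = 48+75+64-32-18-24+12 = 125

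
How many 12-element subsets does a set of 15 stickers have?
C(15,12) = 15!/(12!×3!) = 455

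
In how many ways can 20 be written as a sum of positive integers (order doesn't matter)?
Pentagonal recurrence p(n) = p(n-1) + p(n-2) - p(n-5) - p(n-7) + p(n-12) + p(n-15) - ... gives p(0..19) = 1, 1, 2, 3, 5, 7, 11, 15, 22, 30, 42, 56, 77, 101, 135, 176, 231, 297, 385, 490. p(20) = p(19) + p(18) - p(15) - p(13) + p(8) + p(5) = 490 + 385 - 176 - 101 + 22 + 7 = 627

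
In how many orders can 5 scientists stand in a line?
5! = 120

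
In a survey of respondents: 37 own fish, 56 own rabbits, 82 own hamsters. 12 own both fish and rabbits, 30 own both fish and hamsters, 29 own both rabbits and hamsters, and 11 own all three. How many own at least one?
|A∪B∪C| = 37+56+82-12-30-29+11 = 115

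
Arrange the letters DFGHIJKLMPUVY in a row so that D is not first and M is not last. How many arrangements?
By inclusion-exclusion: 13! - 2×(13-1)! + (13-2)! = 6227020800 - 958003200 + 39916800 = 5308934400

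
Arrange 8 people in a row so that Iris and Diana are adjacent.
Treat as block: (8-1)! × 2! = 5040 × 2 = 10080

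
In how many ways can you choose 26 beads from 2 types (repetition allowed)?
C(26+2-1, 2-1) = C(27, 1) = 27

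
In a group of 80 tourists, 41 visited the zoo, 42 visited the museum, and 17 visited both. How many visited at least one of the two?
|A∪B| = |A| + |B| - |A∩B| = 41 + 42 - 17 = 66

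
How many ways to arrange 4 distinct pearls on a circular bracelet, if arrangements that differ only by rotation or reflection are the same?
(4-1)!/2 = 6/2 = 3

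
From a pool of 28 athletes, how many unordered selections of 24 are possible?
C(28,24) = 28!/(24!×4!) = 20475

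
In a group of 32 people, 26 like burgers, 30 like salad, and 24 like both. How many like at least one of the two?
|A∪B| = |A| + |B| - |A∩B| = 26 + 30 - 24 = 32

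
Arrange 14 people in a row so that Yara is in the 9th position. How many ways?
Fix one position: (14-1)! = 6227020800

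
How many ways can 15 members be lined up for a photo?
15! = 1307674368000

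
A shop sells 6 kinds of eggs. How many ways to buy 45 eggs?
C(45+6-1, 6-1) = C(50, 5) = 2118760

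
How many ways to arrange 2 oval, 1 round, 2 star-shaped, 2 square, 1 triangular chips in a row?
8! / (2! × 1! × 2! × 2! × 1!) = 5040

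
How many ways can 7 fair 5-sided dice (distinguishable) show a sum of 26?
Coefficient of x^26 in (x + x² + ... + x^5)^7. By inclusion-exclusion on dice exceeding 5: Σ_j (-1)^j C(7,j)·C(26-1-5j, 6) = C(7,0)·C(25,6) - C(7,1)·C(20,6) + C(7,2)·C(15,6) - C(7,3)·C(10,6) = 1·177100 - 7·38760 + 21·5005 - 35·210 = 3535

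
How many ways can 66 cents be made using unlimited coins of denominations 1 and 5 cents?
Coefficient of x^66 in 1/(1-x^1) · 1/(1-x^5). Use j coins of 5 for j = 0..⌊66/5⌋ = 13, the rest in 1s: 13 + 1 = 14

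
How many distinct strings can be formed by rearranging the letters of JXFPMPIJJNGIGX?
14! / (2! × 2! × 2! × 2! × 3! × 1! × 1! × 1!) = 908107200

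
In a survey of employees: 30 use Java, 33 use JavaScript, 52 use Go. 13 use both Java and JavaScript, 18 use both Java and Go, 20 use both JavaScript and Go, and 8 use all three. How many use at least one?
|A∪B∪C| = 30+33+52-13-18-20+8 = 72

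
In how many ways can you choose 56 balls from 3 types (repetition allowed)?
C(56+3-1, 3-1) = C(58, 2) = 1653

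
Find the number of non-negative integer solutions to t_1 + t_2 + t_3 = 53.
C(53+3-1, 3-1) = C(55, 2) = 1485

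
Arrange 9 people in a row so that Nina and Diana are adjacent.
Treat as block: (9-1)! × 2! = 40320 × 2 = 80640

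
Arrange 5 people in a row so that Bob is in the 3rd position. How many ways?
Fix one position: (5-1)! = 24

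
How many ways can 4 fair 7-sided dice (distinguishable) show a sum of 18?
Coefficient of x^18 in (x + x² + ... + x^7)^4. By inclusion-exclusion on dice exceeding 7: Σ_j (-1)^j C(4,j)·C(18-1-7j, 3) = C(4,0)·C(17,3) - C(4,1)·C(10,3) + C(4,2)·C(3,3) = 1·680 - 4·120 + 6·1 = 206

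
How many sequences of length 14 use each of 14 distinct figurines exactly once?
14! = 87178291200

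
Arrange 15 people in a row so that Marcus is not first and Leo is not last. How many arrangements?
By inclusion-exclusion: 15! - 2×(15-1)! + (15-2)! = 1307674368000 - 174356582400 + 6227020800 = 1139544806400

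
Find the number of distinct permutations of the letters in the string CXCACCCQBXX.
11! / (1! × 5! × 1! × 1! × 3!) = 55440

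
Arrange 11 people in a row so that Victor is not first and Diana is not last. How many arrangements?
By inclusion-exclusion: 11! - 2×(11-1)! + (11-2)! = 39916800 - 7257600 + 362880 = 33022080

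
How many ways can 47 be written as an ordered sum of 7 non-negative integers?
C(47+7-1, 7-1) = C(53, 6) = 22957480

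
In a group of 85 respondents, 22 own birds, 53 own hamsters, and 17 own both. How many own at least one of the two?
|A∪B| = |A| + |B| - |A∩B| = 22 + 53 - 17 = 58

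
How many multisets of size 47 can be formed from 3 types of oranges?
C(47+3-1, 3-1) = C(49, 2) = 1176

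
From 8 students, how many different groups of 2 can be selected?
C(8,2) = 8!/(2!×6!) = 28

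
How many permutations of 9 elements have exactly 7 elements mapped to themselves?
Choose the 7 fixed points C(9,7) = 36, derange the rest: !2 = Σ_{j=0}^{2} (-1)^j·2!/j! = 2 - 2 + 1 = 1. Product = 36 × 1 = 36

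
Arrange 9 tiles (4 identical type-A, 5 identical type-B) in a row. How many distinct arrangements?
9! / (4! × 5!) = 126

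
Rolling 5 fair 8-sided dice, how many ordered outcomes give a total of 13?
Coefficient of x^13 in (x + x² + ... + x^8)^5. By inclusion-exclusion on dice exceeding 8: Σ_j (-1)^j C(5,j)·C(13-1-8j, 4) = C(5,0)·C(12,4) - C(5,1)·C(4,4) = 1·495 - 5·1 = 490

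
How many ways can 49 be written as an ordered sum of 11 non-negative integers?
C(49+11-1, 11-1) = C(59, 10) = 62828356305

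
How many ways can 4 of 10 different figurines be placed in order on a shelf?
P(10,4) = 10!/(10-4)! = 5040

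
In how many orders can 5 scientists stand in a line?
5! = 120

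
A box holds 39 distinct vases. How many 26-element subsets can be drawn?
C(39,26) = 39!/(26!×13!) = 8122425444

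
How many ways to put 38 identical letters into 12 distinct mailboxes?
C(38+12-1, 12-1) = C(49, 11) = 29135916264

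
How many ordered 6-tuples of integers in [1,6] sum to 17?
Coefficient of x^17 in (x + x² + ... + x^6)^6. By inclusion-exclusion on dice exceeding 6: Σ_j (-1)^j C(6,j)·C(17-1-6j, 5) = C(6,0)·C(16,5) - C(6,1)·C(10,5) = 1·4368 - 6·252 = 2856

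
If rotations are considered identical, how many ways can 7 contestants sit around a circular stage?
Circular: fix one position, arrange the rest. (7-1)! = 720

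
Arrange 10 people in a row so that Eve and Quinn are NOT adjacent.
Total - adjacent = 10! - (10-1)!×2 = 3628800 - 725760 = 2903040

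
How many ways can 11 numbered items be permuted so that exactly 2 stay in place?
Choose the 2 fixed points C(11,2) = 55, derange the rest: !9 = Σ_{j=0}^{9} (-1)^j·9!/j! = 362880 - 362880 + 181440 - 60480 + 15120 - 3024 + 504 - 72 + 9 - 1 = 133496. Product = 55 × 133496 = 7342280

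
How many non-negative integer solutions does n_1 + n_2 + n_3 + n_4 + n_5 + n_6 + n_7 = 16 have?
C(16+7-1, 7-1) = C(22, 6) = 74613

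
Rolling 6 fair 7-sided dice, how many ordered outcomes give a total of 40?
Coefficient of x^40 in (x + x² + ... + x^7)^6. By inclusion-exclusion on dice exceeding 7: Σ_j (-1)^j C(6,j)·C(40-1-7j, 5) = C(6,0)·C(39,5) - C(6,1)·C(32,5) + C(6,2)·C(25,5) - C(6,3)·C(18,5) + C(6,4)·C(11,5) = 1·575757 - 6·201376 + 15·53130 - 20·8568 + 15·462 = 21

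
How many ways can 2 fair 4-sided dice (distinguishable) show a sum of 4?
Coefficient of x^4 in (x + x² + ... + x^4)^2. By inclusion-exclusion on dice exceeding 4: Σ_j (-1)^j C(2,j)·C(4-1-4j, 1) = C(2,0)·C(3,1) = 1·3 = 3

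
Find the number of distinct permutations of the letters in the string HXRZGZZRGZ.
10! / (2! × 4! × 1! × 2! × 1!) = 37800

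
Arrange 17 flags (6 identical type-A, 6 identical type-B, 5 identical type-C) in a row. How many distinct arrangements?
17! / (6! × 6! × 5!) = 5717712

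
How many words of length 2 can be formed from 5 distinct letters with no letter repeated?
P(5,2) = 5!/(5-2)! = 20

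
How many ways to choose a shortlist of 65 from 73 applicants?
C(73,65) = 73!/(65!×8!) = 13442126049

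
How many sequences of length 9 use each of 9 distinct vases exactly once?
9! = 362880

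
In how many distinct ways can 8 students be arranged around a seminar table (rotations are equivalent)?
Circular: fix one position, arrange the rest. (8-1)! = 5040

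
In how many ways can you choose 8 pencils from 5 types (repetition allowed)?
C(8+5-1, 5-1) = C(12, 4) = 495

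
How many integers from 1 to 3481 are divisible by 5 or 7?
⌊3481/5⌋ + ⌊3481/7⌋ - ⌊3481/35⌋ = 696 + 497 - 99 = 1094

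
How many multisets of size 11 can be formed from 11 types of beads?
C(11+11-1, 11-1) = C(21, 10) = 352716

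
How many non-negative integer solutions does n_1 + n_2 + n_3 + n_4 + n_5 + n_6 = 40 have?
C(40+6-1, 6-1) = C(45, 5) = 1221759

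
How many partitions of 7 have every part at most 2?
Let r_j(i) = number of partitions of i into parts ≤ j, for i = 0..7. r_1(i) = 1 for all i; r_j(i) = r_{j-1}(i) + r_j(i-j). Rows j = 2..2: ≤2: 1 1 2 2 3 3 4 4. r_2(7) = 4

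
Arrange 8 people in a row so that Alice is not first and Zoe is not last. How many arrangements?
By inclusion-exclusion: 8! - 2×(8-1)! + (8-2)! = 40320 - 10080 + 720 = 30960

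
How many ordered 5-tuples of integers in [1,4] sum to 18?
Coefficient of x^18 in (x + x² + ... + x^4)^5. By inclusion-exclusion on dice exceeding 4: Σ_j (-1)^j C(5,j)·C(18-1-4j, 4) = C(5,0)·C(17,4) - C(5,1)·C(13,4) + C(5,2)·C(9,4) - C(5,3)·C(5,4) = 1·2380 - 5·715 + 10·126 - 10·5 = 15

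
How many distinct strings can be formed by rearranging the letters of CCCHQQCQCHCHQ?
13! / (3! × 6! × 4!) = 60060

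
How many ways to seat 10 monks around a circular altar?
Circular: fix one position, arrange the rest. (10-1)! = 362880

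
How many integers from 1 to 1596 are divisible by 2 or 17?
⌊1596/2⌋ + ⌊1596/17⌋ - ⌊1596/34⌋ = 798 + 93 - 46 = 845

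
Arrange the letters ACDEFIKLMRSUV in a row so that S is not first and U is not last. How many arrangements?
By inclusion-exclusion: 13! - 2×(13-1)! + (13-2)! = 6227020800 - 958003200 + 39916800 = 5308934400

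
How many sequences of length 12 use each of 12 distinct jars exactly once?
12! = 479001600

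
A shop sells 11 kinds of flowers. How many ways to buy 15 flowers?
C(15+11-1, 11-1) = C(25, 10) = 3268760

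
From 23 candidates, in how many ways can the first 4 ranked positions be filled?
P(23,4) = 23!/(23-4)! = 212520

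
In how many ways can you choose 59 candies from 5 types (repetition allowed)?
C(59+5-1, 5-1) = C(63, 4) = 595665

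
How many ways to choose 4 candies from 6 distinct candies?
C(6,4) = 6!/(4!×2!) = 15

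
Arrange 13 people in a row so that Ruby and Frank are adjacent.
Treat as block: (13-1)! × 2! = 479001600 × 2 = 958003200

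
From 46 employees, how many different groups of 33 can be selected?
C(46,33) = 46!/(33!×13!) = 101766230790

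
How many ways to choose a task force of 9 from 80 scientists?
C(80,9) = 80!/(9!×71!) = 231900297200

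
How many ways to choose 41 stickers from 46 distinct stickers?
C(46,41) = 46!/(41!×5!) = 1370754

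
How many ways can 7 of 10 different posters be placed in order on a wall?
P(10,7) = 10!/(10-7)! = 604800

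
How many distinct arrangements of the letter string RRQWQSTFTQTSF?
13! / (3! × 2! × 2! × 1! × 2! × 3!) = 21621600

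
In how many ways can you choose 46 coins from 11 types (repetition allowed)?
C(46+11-1, 11-1) = C(56, 10) = 35607051480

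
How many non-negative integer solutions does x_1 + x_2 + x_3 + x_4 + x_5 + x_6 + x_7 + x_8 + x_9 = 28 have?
C(28+9-1, 9-1) = C(36, 8) = 30260340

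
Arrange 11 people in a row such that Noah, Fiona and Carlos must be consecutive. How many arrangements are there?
Treat the 3 as one block: (11-3+1)! × 3! = 362880 × 6 = 2177280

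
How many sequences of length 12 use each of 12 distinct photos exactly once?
12! = 479001600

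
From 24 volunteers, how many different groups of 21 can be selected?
C(24,21) = 24!/(21!×3!) = 2024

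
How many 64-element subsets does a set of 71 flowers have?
C(71,64) = 71!/(64!×7!) = 1329890705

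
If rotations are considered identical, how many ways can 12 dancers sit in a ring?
Circular: fix one position, arrange the rest. (12-1)! = 39916800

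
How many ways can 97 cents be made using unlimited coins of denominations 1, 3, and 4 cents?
Coefficient of x^97 in 1/(1-x^1) · 1/(1-x^3) · 1/(1-x^4). Case on j = number of 4-cent coins (j = 0..24); remainder r = 97 - 4j is made from {1,3} in ⌊r/3⌋+1 ways. r = 97, 93, 89, 85, 81, 77, 73, 69, 65, 61, 57, 53, 49, 45, 41, 37, 33, 29, 25, 21, 17, 13, 9, 5, 1 → 33 + 32 + 30 + 29 + 28 + 26 + 25 + 24 + 22 + 21 + 20 + 18 + 17 + 16 + 14 + 13 + 12 + 10 + 9 + 8 + 6 + 5 + 4 + 2 + 1 = 425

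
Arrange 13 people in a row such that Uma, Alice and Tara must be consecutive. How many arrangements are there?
Treat the 3 as one block: (13-3+1)! × 3! = 39916800 × 6 = 239500800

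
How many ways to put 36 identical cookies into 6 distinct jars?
C(36+6-1, 6-1) = C(41, 5) = 749398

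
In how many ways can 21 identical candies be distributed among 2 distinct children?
C(21+2-1, 2-1) = C(22, 1) = 22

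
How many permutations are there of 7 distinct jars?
7! = 5040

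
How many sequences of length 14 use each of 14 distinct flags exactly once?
14! = 87178291200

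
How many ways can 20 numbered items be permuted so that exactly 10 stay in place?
Choose the 10 fixed points C(20,10) = 184756, derange the rest: !10 = Σ_{j=0}^{10} (-1)^j·10!/j! = 3628800 - 3628800 + 1814400 - 604800 + 151200 - 30240 + 5040 - 720 + 90 - 10 + 1 = 1334961. Product = 184756 × 1334961 = 246642054516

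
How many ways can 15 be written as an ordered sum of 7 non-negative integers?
C(15+7-1, 7-1) = C(21, 6) = 54264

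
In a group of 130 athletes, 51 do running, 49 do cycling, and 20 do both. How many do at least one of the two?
|A∪B| = |A| + |B| - |A∩B| = 51 + 49 - 20 = 80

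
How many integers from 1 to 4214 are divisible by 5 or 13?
⌊4214/5⌋ + ⌊4214/13⌋ - ⌊4214/65⌋ = 842 + 324 - 64 = 1102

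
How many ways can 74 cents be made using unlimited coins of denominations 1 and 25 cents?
Coefficient of x^74 in 1/(1-x^1) · 1/(1-x^25). Use j coins of 25 for j = 0..⌊74/25⌋ = 2, the rest in 1s: 2 + 1 = 3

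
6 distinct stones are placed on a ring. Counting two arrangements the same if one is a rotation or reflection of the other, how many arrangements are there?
(6-1)!/2 = 120/2 = 60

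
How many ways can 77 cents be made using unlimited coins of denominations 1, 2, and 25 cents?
Coefficient of x^77 in 1/(1-x^1) · 1/(1-x^2) · 1/(1-x^25). Case on j = number of 25-cent coins (j = 0..3); remainder r = 77 - 25j is made from {1,2} in ⌊r/2⌋+1 ways. r = 77, 52, 27, 2 → 39 + 27 + 14 + 2 = 82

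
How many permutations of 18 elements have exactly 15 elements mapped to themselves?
Choose the 15 fixed points C(18,15) = 816, derange the rest: !3 = Σ_{j=0}^{3} (-1)^j·3!/j! = 6 - 6 + 3 - 1 = 2. Product = 816 × 2 = 1632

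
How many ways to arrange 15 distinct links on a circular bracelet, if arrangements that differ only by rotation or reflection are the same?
(15-1)!/2 = 87178291200/2 = 43589145600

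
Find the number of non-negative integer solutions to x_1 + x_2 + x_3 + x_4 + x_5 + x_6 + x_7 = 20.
C(20+7-1, 7-1) = C(26, 6) = 230230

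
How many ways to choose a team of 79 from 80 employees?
C(80,79) = 80!/(79!×1!) = 80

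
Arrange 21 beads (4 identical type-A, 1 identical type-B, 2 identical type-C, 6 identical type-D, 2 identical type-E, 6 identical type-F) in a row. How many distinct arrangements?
21! / (4! × 1! × 2! × 6! × 2! × 6!) = 1026615189600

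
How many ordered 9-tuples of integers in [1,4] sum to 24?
Coefficient of x^24 in (x + x² + ... + x^4)^9. By inclusion-exclusion on dice exceeding 4: Σ_j (-1)^j C(9,j)·C(24-1-4j, 8) = C(9,0)·C(23,8) - C(9,1)·C(19,8) + C(9,2)·C(15,8) - C(9,3)·C(11,8) = 1·490314 - 9·75582 + 36·6435 - 84·165 = 27876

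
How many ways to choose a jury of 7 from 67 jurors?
C(67,7) = 67!/(7!×60!) = 869648208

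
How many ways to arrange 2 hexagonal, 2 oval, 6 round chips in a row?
10! / (2! × 2! × 6!) = 1260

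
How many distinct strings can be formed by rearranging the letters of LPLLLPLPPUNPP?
13! / (6! × 1! × 1! × 5!) = 72072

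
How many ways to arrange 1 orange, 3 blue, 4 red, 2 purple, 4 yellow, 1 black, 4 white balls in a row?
19! / (1! × 3! × 4! × 2! × 4! × 1! × 4!) = 733296564000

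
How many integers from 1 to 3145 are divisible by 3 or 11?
⌊3145/3⌋ + ⌊3145/11⌋ - ⌊3145/33⌋ = 1048 + 285 - 95 = 1238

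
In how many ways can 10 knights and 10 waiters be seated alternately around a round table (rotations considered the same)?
Fix one of the knights: (10-1)! ways for the remaining knights, × 10! ways for the waiters = 362880 × 3628800 = 1316818944000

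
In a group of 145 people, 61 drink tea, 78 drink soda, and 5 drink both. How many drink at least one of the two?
|A∪B| = |A| + |B| - |A∩B| = 61 + 78 - 5 = 134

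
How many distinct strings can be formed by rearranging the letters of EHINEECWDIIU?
12! / (1! × 1! × 3! × 1! × 1! × 1! × 3! × 1!) = 13305600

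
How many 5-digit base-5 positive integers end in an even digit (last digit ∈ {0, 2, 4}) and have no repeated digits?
Last∈{0,2,4}. Last=0: 24. Last nonzero: 2×3×P(3,3) = 36. Total = 60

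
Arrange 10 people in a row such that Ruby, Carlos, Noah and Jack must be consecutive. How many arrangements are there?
Treat the 4 as one block: (10-4+1)! × 4! = 5040 × 24 = 120960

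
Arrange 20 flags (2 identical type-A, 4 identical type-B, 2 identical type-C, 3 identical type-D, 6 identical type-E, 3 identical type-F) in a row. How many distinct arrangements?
20! / (2! × 4! × 2! × 3! × 6! × 3!) = 977728752000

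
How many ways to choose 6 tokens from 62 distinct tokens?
C(62,6) = 62!/(6!×56!) = 61474519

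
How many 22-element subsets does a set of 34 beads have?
C(34,22) = 34!/(22!×12!) = 548354040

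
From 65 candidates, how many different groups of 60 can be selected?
C(65,60) = 65!/(60!×5!) = 8259888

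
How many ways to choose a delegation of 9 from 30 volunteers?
C(30,9) = 30!/(9!×21!) = 14307150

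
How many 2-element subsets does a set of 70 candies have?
C(70,2) = 70!/(2!×68!) = 2415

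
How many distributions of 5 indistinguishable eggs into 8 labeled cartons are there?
C(5+8-1, 8-1) = C(12, 7) = 792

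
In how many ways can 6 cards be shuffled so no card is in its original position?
!6 = Σ_{j=0}^{6} (-1)^j·6!/j! = 720 - 720 + 360 - 120 + 30 - 6 + 1 = 265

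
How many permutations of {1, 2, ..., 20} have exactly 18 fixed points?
Choose the 18 fixed points C(20,18) = 190, derange the rest: !2 = Σ_{j=0}^{2} (-1)^j·2!/j! = 2 - 2 + 1 = 1. Product = 190 × 1 = 190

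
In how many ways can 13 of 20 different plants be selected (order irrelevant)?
C(20,13) = 20!/(13!×7!) = 77520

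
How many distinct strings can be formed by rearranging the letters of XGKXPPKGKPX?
11! / (2! × 3! × 3! × 3!) = 92400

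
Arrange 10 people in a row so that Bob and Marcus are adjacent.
Treat as block: (10-1)! × 2! = 362880 × 2 = 725760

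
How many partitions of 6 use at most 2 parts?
By conjugation, equals partitions of 6 into parts ≤ 2. Let r_j(i) = number of partitions of i into parts ≤ j, for i = 0..6. r_1(i) = 1 for all i; r_j(i) = r_{j-1}(i) + r_j(i-j). Rows j = 2..2: ≤2: 1 1 2 2 3 3 4. r_2(6) = 4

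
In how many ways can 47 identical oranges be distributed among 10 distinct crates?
C(47+10-1, 10-1) = C(56, 9) = 7575968400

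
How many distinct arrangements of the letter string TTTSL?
5! / (1! × 1! × 3!) = 20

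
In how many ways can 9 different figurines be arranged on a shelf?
9! = 362880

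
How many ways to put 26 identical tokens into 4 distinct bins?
C(26+4-1, 4-1) = C(29, 3) = 3654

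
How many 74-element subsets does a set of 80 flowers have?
C(80,74) = 80!/(74!×6!) = 300500200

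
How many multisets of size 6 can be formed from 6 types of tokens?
C(6+6-1, 6-1) = C(11, 5) = 462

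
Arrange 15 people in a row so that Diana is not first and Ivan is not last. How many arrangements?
By inclusion-exclusion: 15! - 2×(15-1)! + (15-2)! = 1307674368000 - 174356582400 + 6227020800 = 1139544806400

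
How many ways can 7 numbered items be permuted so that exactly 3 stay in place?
Choose the 3 fixed points C(7,3) = 35, derange the rest: !4 = Σ_{j=0}^{4} (-1)^j·4!/j! = 24 - 24 + 12 - 4 + 1 = 9. Product = 35 × 9 = 315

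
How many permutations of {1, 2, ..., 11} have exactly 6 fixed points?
Choose the 6 fixed points C(11,6) = 462, derange the rest: !5 = Σ_{j=0}^{5} (-1)^j·5!/j! = 120 - 120 + 60 - 20 + 5 - 1 = 44. Product = 462 × 44 = 20328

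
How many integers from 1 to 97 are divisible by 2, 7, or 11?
⌊97/2⌋+⌊97/7⌋+⌊97/11⌋ - ⌊97/14⌋-⌊97/22⌋-⌊97/77⌋ + ⌊97/154⌋ = 48+13+8 - 6-4-1 + 0 = 58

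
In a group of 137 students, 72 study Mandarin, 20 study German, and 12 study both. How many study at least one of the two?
|A∪B| = |A| + |B| - |A∩B| = 72 + 20 - 12 = 80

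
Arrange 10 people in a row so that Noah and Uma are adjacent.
Treat as block: (10-1)! × 2! = 362880 × 2 = 725760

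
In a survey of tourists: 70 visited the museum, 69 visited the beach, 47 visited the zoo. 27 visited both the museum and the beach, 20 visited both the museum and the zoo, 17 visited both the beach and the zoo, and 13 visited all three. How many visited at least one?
|A∪B∪C| = 70+69+47-27-20-17+13 = 135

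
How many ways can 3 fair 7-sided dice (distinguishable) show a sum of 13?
Coefficient of x^13 in (x + x² + ... + x^7)^3. By inclusion-exclusion on dice exceeding 7: Σ_j (-1)^j C(3,j)·C(13-1-7j, 2) = C(3,0)·C(12,2) - C(3,1)·C(5,2) = 1·66 - 3·10 = 36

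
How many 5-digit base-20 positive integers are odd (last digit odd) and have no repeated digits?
Last∈{1,3,5,7,9,11,13,15,17,19}. Last=0: 0. Last nonzero: 10×18×P(18,3) = 881280. Total = 881280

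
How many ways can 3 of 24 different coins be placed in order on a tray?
P(24,3) = 24!/(24-3)! = 12144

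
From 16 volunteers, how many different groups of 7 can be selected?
C(16,7) = 16!/(7!×9!) = 11440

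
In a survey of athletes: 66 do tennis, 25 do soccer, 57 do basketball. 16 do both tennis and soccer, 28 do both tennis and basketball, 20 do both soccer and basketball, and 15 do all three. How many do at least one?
|A∪B∪C| = 66+25+57-16-28-20+15 = 99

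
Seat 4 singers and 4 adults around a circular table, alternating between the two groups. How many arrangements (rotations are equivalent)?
Fix one of the singers: (4-1)! ways for the remaining singers, × 4! ways for the adults = 6 × 24 = 144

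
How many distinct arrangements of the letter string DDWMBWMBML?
10! / (2! × 3! × 1! × 2! × 2!) = 75600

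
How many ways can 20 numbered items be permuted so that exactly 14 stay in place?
Choose the 14 fixed points C(20,14) = 38760, derange the rest: !6 = Σ_{j=0}^{6} (-1)^j·6!/j! = 720 - 720 + 360 - 120 + 30 - 6 + 1 = 265. Product = 38760 × 265 = 10271400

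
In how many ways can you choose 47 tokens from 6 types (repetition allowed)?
C(47+6-1, 6-1) = C(52, 5) = 2598960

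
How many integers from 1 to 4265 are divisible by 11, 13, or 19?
⌊4265/11⌋+⌊4265/13⌋+⌊4265/19⌋ - ⌊4265/143⌋-⌊4265/209⌋-⌊4265/247⌋ + ⌊4265/2717⌋ = 387+328+224 - 29-20-17 + 1 = 874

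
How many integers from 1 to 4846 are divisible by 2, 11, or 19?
⌊4846/2⌋+⌊4846/11⌋+⌊4846/19⌋ - ⌊4846/22⌋-⌊4846/38⌋-⌊4846/209⌋ + ⌊4846/418⌋ = 2423+440+255 - 220-127-23 + 11 = 2759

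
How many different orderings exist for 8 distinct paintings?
8! = 40320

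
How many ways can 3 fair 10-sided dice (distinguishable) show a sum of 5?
Coefficient of x^5 in (x + x² + ... + x^10)^3. By inclusion-exclusion on dice exceeding 10: Σ_j (-1)^j C(3,j)·C(5-1-10j, 2) = C(3,0)·C(4,2) = 1·6 = 6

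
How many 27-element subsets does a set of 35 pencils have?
C(35,27) = 35!/(27!×8!) = 23535820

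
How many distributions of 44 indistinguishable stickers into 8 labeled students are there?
C(44+8-1, 8-1) = C(51, 7) = 115775100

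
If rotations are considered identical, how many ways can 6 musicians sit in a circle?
Circular: fix one position, arrange the rest. (6-1)! = 120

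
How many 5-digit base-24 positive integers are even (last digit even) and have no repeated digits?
Last∈{0,2,4,6,8,10,12,14,16,18,20,22}. Last=0: 212520. Last nonzero: 11×22×P(22,3) = 2236080. Total = 2448600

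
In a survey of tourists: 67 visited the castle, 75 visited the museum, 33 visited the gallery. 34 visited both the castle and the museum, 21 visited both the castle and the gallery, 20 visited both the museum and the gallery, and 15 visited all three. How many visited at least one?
|A∪B∪C| = 67+75+33-34-21-20+15 = 115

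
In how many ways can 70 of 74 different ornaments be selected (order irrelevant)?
C(74,70) = 74!/(70!×4!) = 1150626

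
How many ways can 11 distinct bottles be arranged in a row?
11! = 39916800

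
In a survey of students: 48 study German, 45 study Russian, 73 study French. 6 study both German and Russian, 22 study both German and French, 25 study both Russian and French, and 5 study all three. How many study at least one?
|A∪B∪C| = 48+45+73-6-22-25+5 = 118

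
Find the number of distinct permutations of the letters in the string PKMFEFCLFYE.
11! / (1! × 3! × 1! × 1! × 1! × 1! × 1! × 2!) = 3326400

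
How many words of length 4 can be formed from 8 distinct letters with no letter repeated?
P(8,4) = 8!/(8-4)! = 1680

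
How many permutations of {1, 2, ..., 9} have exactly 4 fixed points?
Choose the 4 fixed points C(9,4) = 126, derange the rest: !5 = Σ_{j=0}^{5} (-1)^j·5!/j! = 120 - 120 + 60 - 20 + 5 - 1 = 44. Product = 126 × 44 = 5544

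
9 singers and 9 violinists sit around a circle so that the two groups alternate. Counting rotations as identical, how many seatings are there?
Fix one of the singers: (9-1)! ways for the remaining singers, × 9! ways for the violinists = 40320 × 362880 = 14631321600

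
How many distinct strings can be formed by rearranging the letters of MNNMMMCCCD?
10! / (1! × 2! × 4! × 3!) = 12600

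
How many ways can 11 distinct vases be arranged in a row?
11! = 39916800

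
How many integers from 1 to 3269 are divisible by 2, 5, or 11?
⌊3269/2⌋+⌊3269/5⌋+⌊3269/11⌋ - ⌊3269/10⌋-⌊3269/22⌋-⌊3269/55⌋ + ⌊3269/110⌋ = 1634+653+297 - 326-148-59 + 29 = 2080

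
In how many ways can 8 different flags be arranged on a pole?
8! = 40320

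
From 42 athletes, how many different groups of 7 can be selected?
C(42,7) = 42!/(7!×35!) = 26978328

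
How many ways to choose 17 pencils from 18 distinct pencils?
C(18,17) = 18!/(17!×1!) = 18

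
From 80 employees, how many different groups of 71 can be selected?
C(80,71) = 80!/(71!×9!) = 231900297200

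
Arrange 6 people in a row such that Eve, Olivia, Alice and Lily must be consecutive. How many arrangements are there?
Treat the 4 as one block: (6-4+1)! × 4! = 6 × 24 = 144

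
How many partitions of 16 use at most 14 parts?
By conjugation, equals partitions of 16 into parts ≤ 14. Let r_j(i) = number of partitions of i into parts ≤ j, for i = 0..16. r_1(i) = 1 for all i; r_j(i) = r_{j-1}(i) + r_j(i-j). Rows j = 2..14: ≤2: 1 1 2 2 3 3 4 4 5 5 6 6 7 7 8 8 9; ≤3: 1 1 2 3 4 5 7 8 10 12 14 16 19 21 24 27 30; ≤4: 1 1 2 3 5 6 9 11 15 18 23 27 34 39 47 54 64; ≤5: 1 1 2 3 5 7 10 13 18 23 30 37 47 57 70 84 101; ≤6: 1 1 2 3 5 7 11 14 20 26 35 44 58 71 90 110 136; ≤7: 1 1 2 3 5 7 11 15 21 28 38 49 65 82 105 131 164; ≤8: 1 1 2 3 5 7 11 15 22 29 40 52 70 89 116 146 186; ≤9: 1 1 2 3 5 7 11 15 22 30 41 54 73 94 123 157 201; ≤10: 1 1 2 3 5 7 11 15 22 30 42 55 75 97 128 164 212; ≤11: 1 1 2 3 5 7 11 15 22 30 42 56 76 99 131 169 219; ≤12: 1 1 2 3 5 7 11 15 22 30 42 56 77 100 133 172 224; ≤13: 1 1 2 3 5 7 11 15 22 30 42 56 77 101 134 174 227; ≤14: 1 1 2 3 5 7 11 15 22 30 42 56 77 101 135 175 229. r_14(16) = 229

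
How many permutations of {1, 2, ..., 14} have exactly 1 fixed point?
Choose the 1 fixed point C(14,1) = 14, derange the rest: !13 = Σ_{j=0}^{13} (-1)^j·13!/j! = 6227020800 - 6227020800 + 3113510400 - 1037836800 + 259459200 - 51891840 + 8648640 - 1235520 + 154440 - 17160 + 1716 - 156 + 13 - 1 = 2290792932. Product = 14 × 2290792932 = 32071101048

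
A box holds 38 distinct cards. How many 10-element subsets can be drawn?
C(38,10) = 38!/(10!×28!) = 472733756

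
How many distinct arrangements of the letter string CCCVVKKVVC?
10! / (2! × 4! × 4!) = 3150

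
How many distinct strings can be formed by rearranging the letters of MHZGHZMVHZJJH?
13! / (2! × 1! × 1! × 4! × 3! × 2!) = 10810800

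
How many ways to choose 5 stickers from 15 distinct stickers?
C(15,5) = 15!/(5!×10!) = 3003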